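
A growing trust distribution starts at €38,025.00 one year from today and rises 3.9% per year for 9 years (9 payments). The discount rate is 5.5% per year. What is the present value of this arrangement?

Periodic rate r = 0.055 per year.
Growing ordinary annuity: PV = PMT₁ × [1 − ((1+g)/(1+r))^n] / (r − g) = 38,025 × [1 − ((1+0.039)/(1+r))^9] / (r − 0.039) = €305,386.37.

€305,386.37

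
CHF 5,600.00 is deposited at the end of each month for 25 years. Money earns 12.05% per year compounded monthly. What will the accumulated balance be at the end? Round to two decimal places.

CHF 10,615,307.78

This is an ordinary annuity: 300 deposits of CHF 5,600.00 at the end of each month.
Periodic rate r = 0.1205/12 per month; n is counted in months.
FV = PMT × [((1+r)^n − 1)/r] = 5,600 × [(1+r)^300 − 1] / r = CHF 10,615,307.78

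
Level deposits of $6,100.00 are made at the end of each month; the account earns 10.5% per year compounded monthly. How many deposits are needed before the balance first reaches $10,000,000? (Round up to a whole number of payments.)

Periodic rate r = 0.105/12 per month; n is counted in months.
Ordinary annuity FV: 10,000,000 = 6,100 × [((1+r)^n − 1)/r].
(1+r)^n = 1 + 10,000,000 × r / 6,100, so n = ln(1 + 10,000,000·r/6,100) / ln(1+r) = 313.45.
Round up to a whole number of payments: n = 314.

314 payments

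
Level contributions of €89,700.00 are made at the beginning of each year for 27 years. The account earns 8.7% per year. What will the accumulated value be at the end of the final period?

€9,537,871.92

This is an annuity due: 27 deposits of €89,700.00 at the beginning of each year.
Periodic rate r = 0.087 per year.
FV = PMT × [((1+r)^n − 1)/r] × (1+r) = 89,700 × [(1+r)^27 − 1] / r × (1+r) = €9,537,871.92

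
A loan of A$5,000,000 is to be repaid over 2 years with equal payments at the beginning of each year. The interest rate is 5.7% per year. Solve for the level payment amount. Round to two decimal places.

A$2,569,275.64

Level annuity due; solve PV = PMT × [(1 − (1+r)^−n)/r] × (1+r) for PMT.
Periodic rate r = 0.057 per year.
With n = 2: PMT = 5,000,000 / ([(1 − (1+r)^−n)/r] × (1+r)) = A$2,569,275.64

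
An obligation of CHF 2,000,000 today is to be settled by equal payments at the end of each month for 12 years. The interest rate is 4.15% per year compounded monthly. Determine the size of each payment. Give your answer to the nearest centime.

CHF 17,656.60

Level ordinary annuity; solve PV = PMT × [(1 − (1+r)^−n)/r] for PMT.
Periodic rate r = 0.0415/12 per month; n is counted in months.
With n = 144: PMT = 2,000,000 / ([(1 − (1+r)^−n)/r]) = CHF 17,656.60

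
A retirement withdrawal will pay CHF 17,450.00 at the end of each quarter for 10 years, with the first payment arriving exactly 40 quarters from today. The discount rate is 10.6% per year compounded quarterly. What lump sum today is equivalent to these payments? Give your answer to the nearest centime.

Ordinary annuity of 40 payments, first payment at period 40.
Periodic rate r = 0.106/4 per quarter; n is counted in quarters.
The ordinary-annuity PV formula values the stream one period before the first payment (period 39); discount that back 39 periods:
PV₀ = 17,450 × [1 − (1+r)^−40] / r × (1+r)^−39 = CHF 154,033.05

CHF 154,033.05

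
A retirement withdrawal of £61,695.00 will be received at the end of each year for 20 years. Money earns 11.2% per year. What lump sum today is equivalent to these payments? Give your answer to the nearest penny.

This is an ordinary annuity: 20 payments of £61,695.00 at the end of each year.
Periodic rate r = 0.112 per year.
PV = PMT × [(1 − (1+r)^−n)/r] = 61,695 × [1 − (1+r)^−20] / r = £484,940.51

£484,940.51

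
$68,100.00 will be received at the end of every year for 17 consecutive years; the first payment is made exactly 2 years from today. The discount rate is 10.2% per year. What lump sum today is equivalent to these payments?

Ordinary annuity of 17 payments, first payment at period 2.
Periodic rate r = 0.102 per year.
The ordinary-annuity PV formula values the stream one period before the first payment (period 1); discount that back 1 periods:
PV₀ = 68,100 × [1 − (1+r)^−17] / r × (1+r)^−1 = $489,631.03

$489,631.03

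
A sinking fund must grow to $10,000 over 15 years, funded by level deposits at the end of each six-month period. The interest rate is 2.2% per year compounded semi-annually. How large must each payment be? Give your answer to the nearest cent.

Level ordinary annuity; solve FV = PMT × [((1+r)^n − 1)/r] for PMT.
Periodic rate r = 0.022/2 per half-year; n is counted in half-years.
With n = 30: PMT = 10,000 / ([((1+r)^n − 1)/r]) = $283.17

$283.17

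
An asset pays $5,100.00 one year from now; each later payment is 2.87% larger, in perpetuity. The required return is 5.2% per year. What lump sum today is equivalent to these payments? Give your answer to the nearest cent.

$218,884.12

Periodic rate r = 0.052 per year.
Growing perpetuity (Gordon): PV = PMT₁ / (r − g) = 5,100 / (r − 0.0287) = $218,884.12.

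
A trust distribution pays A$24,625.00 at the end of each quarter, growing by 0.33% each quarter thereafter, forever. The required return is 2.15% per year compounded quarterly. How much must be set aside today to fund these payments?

A$11,867,469.88

Periodic rate r = 0.0215/4 per quarter.
Growing perpetuity (Gordon): PV = PMT₁ / (r − g) = 24,625 / (r − 0.0033) = A$11,867,469.88.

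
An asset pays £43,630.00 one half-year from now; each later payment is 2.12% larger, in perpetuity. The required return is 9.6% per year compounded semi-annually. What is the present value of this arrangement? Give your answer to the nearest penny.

Periodic rate r = 0.096/2 per half-year.
Growing perpetuity (Gordon): PV = PMT₁ / (r − g) = 43,630 / (r − 0.0212) = £1,627,985.07.

£1,627,985.07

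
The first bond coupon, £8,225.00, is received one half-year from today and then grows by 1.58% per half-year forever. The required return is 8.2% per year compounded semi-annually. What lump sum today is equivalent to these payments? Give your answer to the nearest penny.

£326,388.89

Periodic rate r = 0.082/2 per half-year.
Growing perpetuity (Gordon): PV = PMT₁ / (r − g) = 8,225 / (r − 0.0158) = £326,388.89.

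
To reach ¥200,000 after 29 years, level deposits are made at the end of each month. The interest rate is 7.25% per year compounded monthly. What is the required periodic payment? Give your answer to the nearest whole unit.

¥169

Level ordinary annuity; solve FV = PMT × [((1+r)^n − 1)/r] for PMT.
Periodic rate r = 0.0725/12 per month; n is counted in months.
With n = 348: PMT = 200,000 / ([((1+r)^n − 1)/r]) = ¥169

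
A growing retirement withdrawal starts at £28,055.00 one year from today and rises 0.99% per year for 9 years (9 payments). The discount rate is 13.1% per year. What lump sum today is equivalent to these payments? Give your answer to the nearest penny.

Periodic rate r = 0.131 per year.
Growing ordinary annuity: PV = PMT₁ × [1 − ((1+g)/(1+r))^n] / (r − g) = 28,055 × [1 − ((1+0.0099)/(1+r))^9] / (r − 0.0099) = £148,067.70.

£148,067.70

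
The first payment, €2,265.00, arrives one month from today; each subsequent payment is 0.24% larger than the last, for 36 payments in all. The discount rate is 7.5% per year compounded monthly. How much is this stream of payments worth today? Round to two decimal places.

€75,835.84

Periodic rate r = 0.075/12 per month; n is counted in months.
Growing ordinary annuity: PV = PMT₁ × [1 − ((1+g)/(1+r))^n] / (r − g) = 2,265 × [1 − ((1+0.0024)/(1+r))^36] / (r − 0.0024) = €75,835.84.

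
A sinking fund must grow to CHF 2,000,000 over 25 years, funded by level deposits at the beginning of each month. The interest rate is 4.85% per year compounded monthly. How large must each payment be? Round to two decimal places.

Level annuity due; solve FV = PMT × [((1+r)^n − 1)/r] × (1+r) for PMT.
Periodic rate r = 0.0485/12 per month; n is counted in months.
With n = 300: PMT = 2,000,000 / ([((1+r)^n − 1)/r] × (1+r)) = CHF 3,420.52

CHF 3,420.52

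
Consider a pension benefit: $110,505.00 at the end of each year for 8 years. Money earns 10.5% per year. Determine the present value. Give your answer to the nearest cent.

$578,956.46

This is an ordinary annuity: 8 payments of $110,505.00 at the end of each year.
Periodic rate r = 0.105 per year.
PV = PMT × [(1 − (1+r)^−n)/r] = 110,505 × [1 − (1+r)^−8] / r = $578,956.46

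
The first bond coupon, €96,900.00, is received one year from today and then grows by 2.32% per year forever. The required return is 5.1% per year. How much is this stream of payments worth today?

€3,485,611.51

Periodic rate r = 0.051 per year.
Growing perpetuity (Gordon): PV = PMT₁ / (r − g) = 96,900 / (r − 0.0232) = €3,485,611.51.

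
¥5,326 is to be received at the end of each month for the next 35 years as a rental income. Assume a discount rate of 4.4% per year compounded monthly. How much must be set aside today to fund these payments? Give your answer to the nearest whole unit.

¥1,140,269

This is an ordinary annuity: 420 payments of ¥5,326 at the end of each month.
Periodic rate r = 0.044/12 per month; n is counted in months.
PV = PMT × [(1 − (1+r)^−n)/r] = 5,326 × [1 − (1+r)^−420] / r = ¥1,140,269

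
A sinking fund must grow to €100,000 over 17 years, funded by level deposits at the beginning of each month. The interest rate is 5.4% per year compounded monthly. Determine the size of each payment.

€298.83

Level annuity due; solve FV = PMT × [((1+r)^n − 1)/r] × (1+r) for PMT.
Periodic rate r = 0.054/12 per month; n is counted in months.
With n = 204: PMT = 100,000 / ([((1+r)^n − 1)/r] × (1+r)) = €298.83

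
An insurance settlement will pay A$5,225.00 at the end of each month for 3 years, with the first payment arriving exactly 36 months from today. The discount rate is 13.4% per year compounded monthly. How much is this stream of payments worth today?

Ordinary annuity of 36 payments, first payment at period 36.
Periodic rate r = 0.134/12 per month; n is counted in months.
The ordinary-annuity PV formula values the stream one period before the first payment (period 35); discount that back 35 periods:
PV₀ = 5,225 × [1 − (1+r)^−36] / r × (1+r)^−35 = A$104,534.08

A$104,534.08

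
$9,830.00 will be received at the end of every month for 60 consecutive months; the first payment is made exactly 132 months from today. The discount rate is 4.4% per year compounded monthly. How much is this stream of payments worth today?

Ordinary annuity of 60 payments, first payment at period 132.
Periodic rate r = 0.044/12 per month; n is counted in months.
The ordinary-annuity PV formula values the stream one period before the first payment (period 131); discount that back 131 periods:
PV₀ = 9,830 × [1 − (1+r)^−60] / r × (1+r)^−131 = $327,244.55

$327,244.55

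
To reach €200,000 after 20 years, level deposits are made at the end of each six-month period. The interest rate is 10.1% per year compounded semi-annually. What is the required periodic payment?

€1,635.54

Level ordinary annuity; solve FV = PMT × [((1+r)^n − 1)/r] for PMT.
Periodic rate r = 0.101/2 per half-year; n is counted in half-years.
With n = 40: PMT = 200,000 / ([((1+r)^n − 1)/r]) = €1,635.54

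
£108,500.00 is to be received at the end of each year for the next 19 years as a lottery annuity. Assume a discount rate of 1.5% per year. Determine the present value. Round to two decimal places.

£1,782,239.27

This is an ordinary annuity: 19 payments of £108,500.00 at the end of each year.
Periodic rate r = 0.015 per year.
PV = PMT × [(1 − (1+r)^−n)/r] = 108,500 × [1 − (1+r)^−19] / r = £1,782,239.27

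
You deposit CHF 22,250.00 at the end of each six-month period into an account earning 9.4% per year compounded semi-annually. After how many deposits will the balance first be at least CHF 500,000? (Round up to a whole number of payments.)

Periodic rate r = 0.094/2 per half-year; n is counted in half-years.
Ordinary annuity FV: 500,000 = 22,250 × [((1+r)^n − 1)/r].
(1+r)^n = 1 + 500,000 × r / 22,250, so n = ln(1 + 500,000·r/22,250) / ln(1+r) = 15.69.
Round up to a whole number of payments: n = 16.

16 payments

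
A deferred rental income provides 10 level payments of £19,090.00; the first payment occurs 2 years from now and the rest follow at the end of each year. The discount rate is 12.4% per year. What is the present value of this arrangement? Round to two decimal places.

£94,412.21

Ordinary annuity of 10 payments, first payment at period 2.
Periodic rate r = 0.124 per year.
The ordinary-annuity PV formula values the stream one period before the first payment (period 1); discount that back 1 periods:
PV₀ = 19,090 × [1 − (1+r)^−10] / r × (1+r)^−1 = £94,412.21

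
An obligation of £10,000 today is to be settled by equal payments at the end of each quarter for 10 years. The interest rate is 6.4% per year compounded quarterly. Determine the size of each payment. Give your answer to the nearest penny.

£340.40

Level ordinary annuity; solve PV = PMT × [(1 − (1+r)^−n)/r] for PMT.
Periodic rate r = 0.064/4 per quarter; n is counted in quarters.
With n = 40: PMT = 10,000 / ([(1 − (1+r)^−n)/r]) = £340.40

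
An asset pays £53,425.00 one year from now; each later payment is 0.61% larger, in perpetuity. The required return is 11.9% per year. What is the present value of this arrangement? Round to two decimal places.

£473,206.38

Periodic rate r = 0.119 per year.
Growing perpetuity (Gordon): PV = PMT₁ / (r − g) = 53,425 / (r − 0.0061) = £473,206.38.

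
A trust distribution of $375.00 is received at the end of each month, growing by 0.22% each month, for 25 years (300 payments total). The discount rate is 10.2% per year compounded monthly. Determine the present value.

Periodic rate r = 0.102/12 per month; n is counted in months.
Growing ordinary annuity: PV = PMT₁ × [1 − ((1+g)/(1+r))^n] / (r − g) = 375 × [1 − ((1+0.0022)/(1+r))^300] / (r − 0.0022) = $50,440.60.

$50,440.60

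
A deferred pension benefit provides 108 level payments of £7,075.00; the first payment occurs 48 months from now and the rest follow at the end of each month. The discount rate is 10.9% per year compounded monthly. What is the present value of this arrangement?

£317,451.49

Ordinary annuity of 108 payments, first payment at period 48.
Periodic rate r = 0.109/12 per month; n is counted in months.
The ordinary-annuity PV formula values the stream one period before the first payment (period 47); discount that back 47 periods:
PV₀ = 7,075 × [1 − (1+r)^−108] / r × (1+r)^−47 = £317,451.49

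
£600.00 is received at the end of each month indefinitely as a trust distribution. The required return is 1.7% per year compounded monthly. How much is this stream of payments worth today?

£423,529.41

Periodic rate r = 0.017/12 per month.
Level perpetuity: PV = PMT / r = 600 / (0.017/12) = £423,529.41.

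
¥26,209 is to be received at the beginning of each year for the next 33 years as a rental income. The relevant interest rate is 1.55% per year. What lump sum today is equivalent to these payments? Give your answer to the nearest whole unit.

¥683,492

This is an annuity due: 33 payments of ¥26,209 at the beginning of each year.
Periodic rate r = 0.0155 per year.
PV = PMT × [(1 − (1+r)^−n)/r] × (1+r) = 26,209 × [1 − (1+r)^−33] / r × (1+r) = ¥683,492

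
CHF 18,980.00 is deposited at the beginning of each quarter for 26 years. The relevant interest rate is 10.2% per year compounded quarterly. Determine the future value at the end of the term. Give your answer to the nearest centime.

This is an annuity due: 104 deposits of CHF 18,980.00 at the beginning of each quarter.
Periodic rate r = 0.102/4 per quarter; n is counted in quarters.
FV = PMT × [((1+r)^n − 1)/r] × (1+r) = 18,980 × [(1+r)^104 − 1] / r × (1+r) = CHF 9,708,011.57

CHF 9,708,011.57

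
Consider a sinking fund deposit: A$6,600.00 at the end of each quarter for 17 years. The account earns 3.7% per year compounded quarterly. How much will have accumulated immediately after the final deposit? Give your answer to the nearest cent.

A$620,983.95

This is an ordinary annuity: 68 deposits of A$6,600.00 at the end of each quarter.
Periodic rate r = 0.037/4 per quarter; n is counted in quarters.
FV = PMT × [((1+r)^n − 1)/r] = 6,600 × [(1+r)^68 − 1] / r = A$620,983.95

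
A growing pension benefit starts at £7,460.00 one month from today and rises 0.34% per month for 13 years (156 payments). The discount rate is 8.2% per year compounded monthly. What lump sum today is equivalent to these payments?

£897,555.86

Periodic rate r = 0.082/12 per month; n is counted in months.
Growing ordinary annuity: PV = PMT₁ × [1 − ((1+g)/(1+r))^n] / (r − g) = 7,460 × [1 − ((1+0.0034)/(1+r))^156] / (r − 0.0034) = £897,555.86.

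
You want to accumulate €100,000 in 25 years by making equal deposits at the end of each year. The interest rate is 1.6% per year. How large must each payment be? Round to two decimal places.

€3,284.69

Level ordinary annuity; solve FV = PMT × [((1+r)^n − 1)/r] for PMT.
Periodic rate r = 0.016 per year.
With n = 25: PMT = 100,000 / ([((1+r)^n − 1)/r]) = €3,284.69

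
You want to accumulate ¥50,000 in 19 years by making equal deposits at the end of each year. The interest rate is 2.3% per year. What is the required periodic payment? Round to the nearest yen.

¥2,128

Level ordinary annuity; solve FV = PMT × [((1+r)^n − 1)/r] for PMT.
Periodic rate r = 0.023 per year.
With n = 19: PMT = 50,000 / ([((1+r)^n − 1)/r]) = ¥2,128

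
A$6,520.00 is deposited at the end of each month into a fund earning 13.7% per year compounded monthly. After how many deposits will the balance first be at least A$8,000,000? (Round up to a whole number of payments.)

239 payments

Periodic rate r = 0.137/12 per month; n is counted in months.
Ordinary annuity FV: 8,000,000 = 6,520 × [((1+r)^n − 1)/r].
(1+r)^n = 1 + 8,000,000 × r / 6,520, so n = ln(1 + 8,000,000·r/6,520) / ln(1+r) = 238.60.
Round up to a whole number of payments: n = 239.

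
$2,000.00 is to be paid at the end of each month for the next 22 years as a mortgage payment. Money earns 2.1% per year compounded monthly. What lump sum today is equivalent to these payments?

This is an ordinary annuity: 264 payments of $2,000.00 at the end of each month.
Periodic rate r = 0.021/12 per month; n is counted in months.
PV = PMT × [(1 − (1+r)^−n)/r] = 2,000 × [1 − (1+r)^−264] / r = $422,540.82

$422,540.82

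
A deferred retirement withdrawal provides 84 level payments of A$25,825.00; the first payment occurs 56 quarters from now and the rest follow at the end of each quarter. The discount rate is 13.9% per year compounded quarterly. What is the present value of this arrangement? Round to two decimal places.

A$107,095.68

Ordinary annuity of 84 payments, first payment at period 56.
Periodic rate r = 0.139/4 per quarter; n is counted in quarters.
The ordinary-annuity PV formula values the stream one period before the first payment (period 55); discount that back 55 periods:
PV₀ = 25,825 × [1 − (1+r)^−84] / r × (1+r)^−55 = A$107,095.68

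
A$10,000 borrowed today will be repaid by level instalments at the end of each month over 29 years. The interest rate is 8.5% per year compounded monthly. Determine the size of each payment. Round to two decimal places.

Level ordinary annuity; solve PV = PMT × [(1 − (1+r)^−n)/r] for PMT.
Periodic rate r = 0.085/12 per month; n is counted in months.
With n = 348: PMT = 10,000 / ([(1 − (1+r)^−n)/r]) = A$77.48

A$77.48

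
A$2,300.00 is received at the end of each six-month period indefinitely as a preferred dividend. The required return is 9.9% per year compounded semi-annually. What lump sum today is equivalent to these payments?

A$46,464.65

Periodic rate r = 0.099/2 per half-year.
Level perpetuity: PV = PMT / r = 2,300 / (0.099/2) = A$46,464.65.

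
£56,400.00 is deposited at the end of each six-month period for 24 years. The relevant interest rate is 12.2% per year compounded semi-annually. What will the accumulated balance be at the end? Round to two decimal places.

This is an ordinary annuity: 48 deposits of £56,400.00 at the end of each six-month period.
Periodic rate r = 0.122/2 per half-year; n is counted in half-years.
FV = PMT × [((1+r)^n − 1)/r] = 56,400 × [(1+r)^48 − 1] / r = £14,934,844.29

£14,934,844.29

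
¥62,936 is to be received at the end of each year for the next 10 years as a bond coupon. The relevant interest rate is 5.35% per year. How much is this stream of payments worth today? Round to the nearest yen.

¥477,820

This is an ordinary annuity: 10 payments of ¥62,936 at the end of each year.
Periodic rate r = 0.0535 per year.
PV = PMT × [(1 − (1+r)^−n)/r] = 62,936 × [1 − (1+r)^−10] / r = ¥477,820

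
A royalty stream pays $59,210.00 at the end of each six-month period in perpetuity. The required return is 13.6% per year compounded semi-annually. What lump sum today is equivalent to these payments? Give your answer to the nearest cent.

Periodic rate r = 0.136/2 per half-year.
Level perpetuity: PV = PMT / r = 59,210 / (0.136/2) = $870,735.29.

$870,735.29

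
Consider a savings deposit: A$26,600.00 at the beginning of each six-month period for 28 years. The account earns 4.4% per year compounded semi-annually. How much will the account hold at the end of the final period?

This is an annuity due: 56 deposits of A$26,600.00 at the beginning of each six-month period.
Periodic rate r = 0.044/2 per half-year; n is counted in half-years.
FV = PMT × [((1+r)^n − 1)/r] × (1+r) = 26,600 × [(1+r)^56 − 1] / r × (1+r) = A$2,944,152.54

A$2,944,152.54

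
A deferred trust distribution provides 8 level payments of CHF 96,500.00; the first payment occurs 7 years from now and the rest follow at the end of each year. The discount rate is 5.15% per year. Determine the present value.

Ordinary annuity of 8 payments, first payment at period 7.
Periodic rate r = 0.0515 per year.
The ordinary-annuity PV formula values the stream one period before the first payment (period 6); discount that back 6 periods:
PV₀ = 96,500 × [1 − (1+r)^−8] / r × (1+r)^−6 = CHF 458,660.04

CHF 458,660.04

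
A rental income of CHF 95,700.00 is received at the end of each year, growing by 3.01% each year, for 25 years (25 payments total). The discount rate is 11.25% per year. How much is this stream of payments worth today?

Periodic rate r = 0.1125 per year.
Growing ordinary annuity: PV = PMT₁ × [1 − ((1+g)/(1+r))^n] / (r − g) = 95,700 × [1 − ((1+0.0301)/(1+r))^25] / (r − 0.0301) = CHF 991,790.95.

CHF 991,790.95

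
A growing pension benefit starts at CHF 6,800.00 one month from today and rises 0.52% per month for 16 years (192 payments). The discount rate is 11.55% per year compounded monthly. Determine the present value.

CHF 875,522.36

Periodic rate r = 0.1155/12 per month; n is counted in months.
Growing ordinary annuity: PV = PMT₁ × [1 − ((1+g)/(1+r))^n] / (r − g) = 6,800 × [1 − ((1+0.0052)/(1+r))^192] / (r − 0.0052) = CHF 875,522.36.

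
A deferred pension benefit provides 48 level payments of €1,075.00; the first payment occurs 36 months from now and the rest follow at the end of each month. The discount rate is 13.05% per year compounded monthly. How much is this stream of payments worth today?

Ordinary annuity of 48 payments, first payment at period 36.
Periodic rate r = 0.1305/12 per month; n is counted in months.
The ordinary-annuity PV formula values the stream one period before the first payment (period 35); discount that back 35 periods:
PV₀ = 1,075 × [1 − (1+r)^−48] / r × (1+r)^−35 = €27,416.73

€27,416.73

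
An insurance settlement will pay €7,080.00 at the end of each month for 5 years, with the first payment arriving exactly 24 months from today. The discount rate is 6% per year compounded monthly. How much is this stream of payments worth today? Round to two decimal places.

€326,526.96

Ordinary annuity of 60 payments, first payment at period 24.
Periodic rate r = 0.06/12 per month; n is counted in months.
The ordinary-annuity PV formula values the stream one period before the first payment (period 23); discount that back 23 periods:
PV₀ = 7,080 × [1 − (1+r)^−60] / r × (1+r)^−23 = €326,526.96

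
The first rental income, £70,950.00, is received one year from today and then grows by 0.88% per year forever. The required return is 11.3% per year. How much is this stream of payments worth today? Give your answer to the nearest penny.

£680,902.11

Periodic rate r = 0.113 per year.
Growing perpetuity (Gordon): PV = PMT₁ / (r − g) = 70,950 / (r − 0.0088) = £680,902.11.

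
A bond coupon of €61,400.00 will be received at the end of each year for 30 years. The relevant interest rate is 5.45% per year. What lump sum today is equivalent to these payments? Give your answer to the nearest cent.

This is an ordinary annuity: 30 payments of €61,400.00 at the end of each year.
Periodic rate r = 0.0545 per year.
PV = PMT × [(1 − (1+r)^−n)/r] = 61,400 × [1 − (1+r)^−30] / r = €897,321.19

€897,321.19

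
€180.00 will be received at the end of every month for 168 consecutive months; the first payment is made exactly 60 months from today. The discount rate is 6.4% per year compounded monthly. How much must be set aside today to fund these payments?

Ordinary annuity of 168 payments, first payment at period 60.
Periodic rate r = 0.064/12 per month; n is counted in months.
The ordinary-annuity PV formula values the stream one period before the first payment (period 59); discount that back 59 periods:
PV₀ = 180 × [1 − (1+r)^−168] / r × (1+r)^−59 = €14,569.34

€14,569.34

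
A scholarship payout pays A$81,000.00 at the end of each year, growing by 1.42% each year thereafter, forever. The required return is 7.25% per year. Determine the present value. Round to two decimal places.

Periodic rate r = 0.0725 per year.
Growing perpetuity (Gordon): PV = PMT₁ / (r − g) = 81,000 / (r − 0.0142) = A$1,389,365.35.

A$1,389,365.35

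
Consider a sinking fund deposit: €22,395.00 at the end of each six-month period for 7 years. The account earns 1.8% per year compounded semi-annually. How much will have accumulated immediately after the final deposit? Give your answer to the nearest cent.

This is an ordinary annuity: 14 deposits of €22,395.00 at the end of each six-month period.
Periodic rate r = 0.018/2 per half-year; n is counted in half-years.
FV = PMT × [((1+r)^n − 1)/r] = 22,395 × [(1+r)^14 − 1] / r = €332,548.44

€332,548.44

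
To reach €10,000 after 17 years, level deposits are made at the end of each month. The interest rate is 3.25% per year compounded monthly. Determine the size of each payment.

Level ordinary annuity; solve FV = PMT × [((1+r)^n − 1)/r] for PMT.
Periodic rate r = 0.0325/12 per month; n is counted in months.
With n = 204: PMT = 10,000 / ([((1+r)^n − 1)/r]) = €36.78

€36.78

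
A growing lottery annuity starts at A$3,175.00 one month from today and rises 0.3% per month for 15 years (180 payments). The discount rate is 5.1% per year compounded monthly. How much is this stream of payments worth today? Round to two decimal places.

Periodic rate r = 0.051/12 per month; n is counted in months.
Growing ordinary annuity: PV = PMT₁ × [1 − ((1+g)/(1+r))^n] / (r − g) = 3,175 × [1 − ((1+0.003)/(1+r))^180] / (r − 0.003) = A$510,119.89.

A$510,119.89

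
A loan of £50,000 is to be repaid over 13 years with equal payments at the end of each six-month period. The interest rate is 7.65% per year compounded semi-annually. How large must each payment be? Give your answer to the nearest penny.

Level ordinary annuity; solve PV = PMT × [(1 − (1+r)^−n)/r] for PMT.
Periodic rate r = 0.0765/2 per half-year; n is counted in half-years.
With n = 26: PMT = 50,000 / ([(1 − (1+r)^−n)/r]) = £3,069.00

£3,069.00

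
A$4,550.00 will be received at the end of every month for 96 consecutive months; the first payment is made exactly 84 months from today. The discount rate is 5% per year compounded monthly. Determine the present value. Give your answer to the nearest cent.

A$254,506.55

Ordinary annuity of 96 payments, first payment at period 84.
Periodic rate r = 0.05/12 per month; n is counted in months.
The ordinary-annuity PV formula values the stream one period before the first payment (period 83); discount that back 83 periods:
PV₀ = 4,550 × [1 − (1+r)^−96] / r × (1+r)^−83 = A$254,506.55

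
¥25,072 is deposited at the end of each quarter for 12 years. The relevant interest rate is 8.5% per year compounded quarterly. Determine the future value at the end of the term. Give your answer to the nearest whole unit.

¥2,057,340

This is an ordinary annuity: 48 deposits of ¥25,072 at the end of each quarter.
Periodic rate r = 0.085/4 per quarter; n is counted in quarters.
FV = PMT × [((1+r)^n − 1)/r] = 25,072 × [(1+r)^48 − 1] / r = ¥2,057,340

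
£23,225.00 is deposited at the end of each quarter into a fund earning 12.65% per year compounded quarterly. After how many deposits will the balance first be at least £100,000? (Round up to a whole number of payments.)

Periodic rate r = 0.1265/4 per quarter; n is counted in quarters.
Ordinary annuity FV: 100,000 = 23,225 × [((1+r)^n − 1)/r].
(1+r)^n = 1 + 100,000 × r / 23,225, so n = ln(1 + 100,000·r/23,225) / ln(1+r) = 4.10.
Round up to a whole number of payments: n = 5.

5 payments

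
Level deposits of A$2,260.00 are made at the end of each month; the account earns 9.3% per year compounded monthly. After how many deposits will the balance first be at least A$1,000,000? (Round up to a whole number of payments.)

193 payments

Periodic rate r = 0.093/12 per month; n is counted in months.
Ordinary annuity FV: 1,000,000 = 2,260 × [((1+r)^n − 1)/r].
(1+r)^n = 1 + 1,000,000 × r / 2,260, so n = ln(1 + 1,000,000·r/2,260) / ln(1+r) = 192.77.
Round up to a whole number of payments: n = 193.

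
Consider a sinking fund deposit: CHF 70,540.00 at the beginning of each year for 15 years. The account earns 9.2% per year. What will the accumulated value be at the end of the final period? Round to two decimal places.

This is an annuity due: 15 deposits of CHF 70,540.00 at the beginning of each year.
Periodic rate r = 0.092 per year.
FV = PMT × [((1+r)^n − 1)/r] × (1+r) = 70,540 × [(1+r)^15 − 1] / r × (1+r) = CHF 2,297,520.90

CHF 2,297,520.90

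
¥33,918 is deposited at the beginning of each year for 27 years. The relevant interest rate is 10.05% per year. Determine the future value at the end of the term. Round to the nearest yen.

This is an annuity due: 27 deposits of ¥33,918 at the beginning of each year.
Periodic rate r = 0.1005 per year.
FV = PMT × [((1+r)^n − 1)/r] × (1+r) = 33,918 × [(1+r)^27 − 1] / r × (1+r) = ¥4,557,892

¥4,557,892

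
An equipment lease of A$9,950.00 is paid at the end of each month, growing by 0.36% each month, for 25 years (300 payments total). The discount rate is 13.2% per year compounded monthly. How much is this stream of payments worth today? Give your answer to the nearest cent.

Periodic rate r = 0.132/12 per month; n is counted in months.
Growing ordinary annuity: PV = PMT₁ × [1 − ((1+g)/(1+r))^n] / (r − g) = 9,950 × [1 − ((1+0.0036)/(1+r))^300] / (r − 0.0036) = A$1,196,192.35.

A$1,196,192.35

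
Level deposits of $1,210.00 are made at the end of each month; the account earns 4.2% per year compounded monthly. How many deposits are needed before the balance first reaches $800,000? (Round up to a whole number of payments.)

Periodic rate r = 0.042/12 per month; n is counted in months.
Ordinary annuity FV: 800,000 = 1,210 × [((1+r)^n − 1)/r].
(1+r)^n = 1 + 800,000 × r / 1,210, so n = ln(1 + 800,000·r/1,210) / ln(1+r) = 342.93.
Round up to a whole number of payments: n = 343.

343 payments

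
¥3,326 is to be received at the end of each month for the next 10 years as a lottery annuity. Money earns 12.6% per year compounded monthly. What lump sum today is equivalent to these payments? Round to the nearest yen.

¥226,319

This is an ordinary annuity: 120 payments of ¥3,326 at the end of each month.
Periodic rate r = 0.126/12 per month; n is counted in months.
PV = PMT × [(1 − (1+r)^−n)/r] = 3,326 × [1 − (1+r)^−120] / r = ¥226,319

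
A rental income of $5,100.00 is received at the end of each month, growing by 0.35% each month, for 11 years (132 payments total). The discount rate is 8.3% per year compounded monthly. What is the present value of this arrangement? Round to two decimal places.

Periodic rate r = 0.083/12 per month; n is counted in months.
Growing ordinary annuity: PV = PMT₁ × [1 − ((1+g)/(1+r))^n] / (r − g) = 5,100 × [1 − ((1+0.0035)/(1+r))^132] / (r − 0.0035) = $539,633.51.

$539,633.51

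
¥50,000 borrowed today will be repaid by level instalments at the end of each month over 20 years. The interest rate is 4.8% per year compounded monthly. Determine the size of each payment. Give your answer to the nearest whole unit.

¥324

Level ordinary annuity; solve PV = PMT × [(1 − (1+r)^−n)/r] for PMT.
Periodic rate r = 0.048/12 per month; n is counted in months.
With n = 240: PMT = 50,000 / ([(1 − (1+r)^−n)/r]) = ¥324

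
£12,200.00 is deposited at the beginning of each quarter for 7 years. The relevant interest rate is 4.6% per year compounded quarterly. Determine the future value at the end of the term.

This is an annuity due: 28 deposits of £12,200.00 at the beginning of each quarter.
Periodic rate r = 0.046/4 per quarter; n is counted in quarters.
FV = PMT × [((1+r)^n − 1)/r] × (1+r) = 12,200 × [(1+r)^28 − 1] / r × (1+r) = £404,924.59

£404,924.59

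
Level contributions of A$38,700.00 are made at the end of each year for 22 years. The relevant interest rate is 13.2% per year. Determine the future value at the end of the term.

A$4,191,776.64

This is an ordinary annuity: 22 deposits of A$38,700.00 at the end of each year.
Periodic rate r = 0.132 per year.
FV = PMT × [((1+r)^n − 1)/r] = 38,700 × [(1+r)^22 − 1] / r = A$4,191,776.64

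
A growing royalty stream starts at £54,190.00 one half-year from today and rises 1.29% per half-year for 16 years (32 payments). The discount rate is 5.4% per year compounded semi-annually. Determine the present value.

£1,373,949.54

Periodic rate r = 0.054/2 per half-year; n is counted in half-years.
Growing ordinary annuity: PV = PMT₁ × [1 − ((1+g)/(1+r))^n] / (r − g) = 54,190 × [1 − ((1+0.0129)/(1+r))^32] / (r − 0.0129) = £1,373,949.54.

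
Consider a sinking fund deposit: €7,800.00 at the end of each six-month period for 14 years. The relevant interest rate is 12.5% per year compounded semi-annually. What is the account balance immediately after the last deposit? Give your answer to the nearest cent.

€556,635.68

This is an ordinary annuity: 28 deposits of €7,800.00 at the end of each six-month period.
Periodic rate r = 0.125/2 per half-year; n is counted in half-years.
FV = PMT × [((1+r)^n − 1)/r] = 7,800 × [(1+r)^28 − 1] / r = €556,635.68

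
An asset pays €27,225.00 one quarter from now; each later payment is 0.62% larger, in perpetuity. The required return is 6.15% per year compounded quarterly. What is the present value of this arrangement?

Periodic rate r = 0.0615/4 per quarter.
Growing perpetuity (Gordon): PV = PMT₁ / (r − g) = 27,225 / (r − 0.0062) = €2,967,302.45.

€2,967,302.45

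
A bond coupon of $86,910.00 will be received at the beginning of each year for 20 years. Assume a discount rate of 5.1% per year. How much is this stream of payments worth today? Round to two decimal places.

This is an annuity due: 20 payments of $86,910.00 at the beginning of each year.
Periodic rate r = 0.051 per year.
PV = PMT × [(1 − (1+r)^−n)/r] × (1+r) = 86,910 × [1 − (1+r)^−20] / r × (1+r) = $1,128,738.00

$1,128,738.00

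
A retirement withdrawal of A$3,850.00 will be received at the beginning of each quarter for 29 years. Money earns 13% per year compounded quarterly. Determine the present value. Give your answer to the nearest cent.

This is an annuity due: 116 payments of A$3,850.00 at the beginning of each quarter.
Periodic rate r = 0.13/4 per quarter; n is counted in quarters.
PV = PMT × [(1 − (1+r)^−n)/r] × (1+r) = 3,850 × [1 − (1+r)^−116] / r × (1+r) = A$119,317.75

A$119,317.75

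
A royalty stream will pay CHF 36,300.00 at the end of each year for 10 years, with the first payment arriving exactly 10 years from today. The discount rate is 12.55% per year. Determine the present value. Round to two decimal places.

Ordinary annuity of 10 payments, first payment at period 10.
Periodic rate r = 0.1255 per year.
The ordinary-annuity PV formula values the stream one period before the first payment (period 9); discount that back 9 periods:
PV₀ = 36,300 × [1 − (1+r)^−10] / r × (1+r)^−9 = CHF 69,206.88

CHF 69,206.88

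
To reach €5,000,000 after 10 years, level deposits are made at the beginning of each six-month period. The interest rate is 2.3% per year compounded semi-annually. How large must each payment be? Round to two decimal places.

€221,235.39

Level annuity due; solve FV = PMT × [((1+r)^n − 1)/r] × (1+r) for PMT.
Periodic rate r = 0.023/2 per half-year; n is counted in half-years.
With n = 20: PMT = 5,000,000 / ([((1+r)^n − 1)/r] × (1+r)) = €221,235.39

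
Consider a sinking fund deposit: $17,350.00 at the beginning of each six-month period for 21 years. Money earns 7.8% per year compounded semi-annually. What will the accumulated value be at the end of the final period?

This is an annuity due: 42 deposits of $17,350.00 at the beginning of each six-month period.
Periodic rate r = 0.078/2 per half-year; n is counted in half-years.
FV = PMT × [((1+r)^n − 1)/r] × (1+r) = 17,350 × [(1+r)^42 − 1] / r × (1+r) = $1,842,950.64

$1,842,950.64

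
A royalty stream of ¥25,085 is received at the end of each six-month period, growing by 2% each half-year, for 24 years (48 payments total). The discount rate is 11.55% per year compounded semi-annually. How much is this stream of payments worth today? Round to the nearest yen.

¥548,380

Periodic rate r = 0.1155/2 per half-year; n is counted in half-years.
Growing ordinary annuity: PV = PMT₁ × [1 − ((1+g)/(1+r))^n] / (r − g) = 25,085 × [1 − ((1+0.02)/(1+r))^48] / (r − 0.02) = ¥548,380.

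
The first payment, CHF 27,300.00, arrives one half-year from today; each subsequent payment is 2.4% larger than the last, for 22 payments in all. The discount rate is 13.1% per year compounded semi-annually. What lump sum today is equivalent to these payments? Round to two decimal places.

Periodic rate r = 0.131/2 per half-year; n is counted in half-years.
Growing ordinary annuity: PV = PMT₁ × [1 − ((1+g)/(1+r))^n] / (r − g) = 27,300 × [1 − ((1+0.024)/(1+r))^22] / (r − 0.024) = CHF 383,334.32.

CHF 383,334.32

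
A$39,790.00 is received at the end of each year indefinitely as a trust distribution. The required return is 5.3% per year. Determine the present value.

Periodic rate r = 0.053 per year.
Level perpetuity: PV = PMT / r = 39,790 / (0.053) = A$750,754.72.

A$750,754.72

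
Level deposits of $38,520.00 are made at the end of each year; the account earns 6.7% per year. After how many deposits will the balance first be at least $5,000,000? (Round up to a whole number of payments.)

Periodic rate r = 0.067 per year.
Ordinary annuity FV: 5,000,000 = 38,520 × [((1+r)^n − 1)/r].
(1+r)^n = 1 + 5,000,000 × r / 38,520, so n = ln(1 + 5,000,000·r/38,520) / ln(1+r) = 35.03.
Round up to a whole number of payments: n = 36.

36 payments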